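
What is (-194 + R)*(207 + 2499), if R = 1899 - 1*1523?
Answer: 492492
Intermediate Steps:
R = 376 (R = 1899 - 1523 = 376)
(-194 + R)*(207 + 2499) = (-194 + 376)*(207 + 2499) = 182*2706 = 492492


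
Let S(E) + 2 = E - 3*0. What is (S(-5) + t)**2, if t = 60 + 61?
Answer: 12996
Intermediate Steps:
S(E) = -2 + E (S(E) = -2 + (E - 3*0) = -2 + (E + 0) = -2 + E)
t = 121
(S(-5) + t)**2 = ((-2 - 5) + 121)**2 = (-7 + 121)**2 = 114**2 = 12996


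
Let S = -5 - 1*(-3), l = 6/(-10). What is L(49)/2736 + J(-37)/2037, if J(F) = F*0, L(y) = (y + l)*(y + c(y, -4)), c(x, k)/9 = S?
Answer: 3751/6840 ≈ 0.54839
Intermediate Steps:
l = -⅗ (l = 6*(-⅒) = -⅗ ≈ -0.60000)
S = -2 (S = -5 + 3 = -2)
c(x, k) = -18 (c(x, k) = 9*(-2) = -18)
L(y) = (-18 + y)*(-⅗ + y) (L(y) = (y - ⅗)*(y - 18) = (-⅗ + y)*(-18 + y) = (-18 + y)*(-⅗ + y))
J(F) = 0
L(49)/2736 + J(-37)/2037 = (54/5 + 49² - 93/5*49)/2736 + 0/2037 = (54/5 + 2401 - 4557/5)*(1/2736) + 0*(1/2037) = (7502/5)*(1/2736) + 0 = 3751/6840 + 0 = 3751/6840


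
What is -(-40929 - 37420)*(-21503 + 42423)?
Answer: 1639061080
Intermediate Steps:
-(-40929 - 37420)*(-21503 + 42423) = -(-78349)*20920 = -1*(-1639061080) = 1639061080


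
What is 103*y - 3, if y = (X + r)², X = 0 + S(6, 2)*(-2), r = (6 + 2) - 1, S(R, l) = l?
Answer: 924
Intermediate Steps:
r = 7 (r = 8 - 1 = 7)
X = -4 (X = 0 + 2*(-2) = 0 - 4 = -4)
y = 9 (y = (-4 + 7)² = 3² = 9)
103*y - 3 = 103*9 - 3 = 927 - 3 = 924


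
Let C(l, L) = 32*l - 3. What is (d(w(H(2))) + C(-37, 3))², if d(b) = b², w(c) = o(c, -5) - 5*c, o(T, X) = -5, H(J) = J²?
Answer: 315844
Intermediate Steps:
C(l, L) = -3 + 32*l
w(c) = -5 - 5*c
(d(w(H(2))) + C(-37, 3))² = ((-5 - 5*2²)² + (-3 + 32*(-37)))² = ((-5 - 5*4)² + (-3 - 1184))² = ((-5 - 20)² - 1187)² = ((-25)² - 1187)² = (625 - 1187)² = (-562)² = 315844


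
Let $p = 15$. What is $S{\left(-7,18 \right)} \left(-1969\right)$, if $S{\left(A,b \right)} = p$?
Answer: $-29535$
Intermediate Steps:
$S{\left(A,b \right)} = 15$
$S{\left(-7,18 \right)} \left(-1969\right) = 15 \left(-1969\right) = -29535$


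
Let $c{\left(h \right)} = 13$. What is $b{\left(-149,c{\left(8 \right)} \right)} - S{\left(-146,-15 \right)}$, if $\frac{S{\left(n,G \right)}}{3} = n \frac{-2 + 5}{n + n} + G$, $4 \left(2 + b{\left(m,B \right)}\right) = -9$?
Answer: $\frac{145}{4} \approx 36.25$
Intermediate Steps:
$b{\left(m,B \right)} = - \frac{17}{4}$ ($b{\left(m,B \right)} = -2 + \frac{1}{4} \left(-9\right) = -2 - \frac{9}{4} = - \frac{17}{4}$)
$S{\left(n,G \right)} = \frac{9}{2} + 3 G$ ($S{\left(n,G \right)} = 3 \left(n \frac{-2 + 5}{n + n} + G\right) = 3 \left(n \frac{3}{2 n} + G\right) = 3 \left(\frac{3}{2} + G\right) = \frac{9}{2} + 3 G$)
$b{\left(-149,c{\left(8 \right)} \right)} - S{\left(-146,-15 \right)} = - \frac{17}{4} - \left(\frac{9}{2} + 3 \left(-15\right)\right) = - \frac{17}{4} - \left(\frac{9}{2} - 45\right) = - \frac{17}{4} - - \frac{81}{2} = - \frac{17}{4} + \frac{81}{2} = \frac{145}{4}$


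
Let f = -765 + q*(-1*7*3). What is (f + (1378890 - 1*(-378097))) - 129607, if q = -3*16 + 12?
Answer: 1627371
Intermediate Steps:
q = -36 (q = -48 + 12 = -36)
f = -9 (f = -765 - 36*(-1*7)*3 = -765 - (-252)*3 = -765 - 36*(-21) = -765 + 756 = -9)
(f + (1378890 - 1*(-378097))) - 129607 = (-9 + (1378890 - 1*(-378097))) - 129607 = (-9 + (1378890 + 378097)) - 129607 = (-9 + 1756987) - 129607 = 1756978 - 129607 = 1627371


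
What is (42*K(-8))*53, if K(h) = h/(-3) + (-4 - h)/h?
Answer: 4823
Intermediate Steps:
K(h) = -h/3 + (-4 - h)/h (K(h) = h*(-1/3) + (-4 - h)/h = -h/3 + (-4 - h)/h)
(42*K(-8))*53 = (42*(-1 - 4/(-8) - 1/3*(-8)))*53 = (42*(-1 - 4*(-1/8) + 8/3))*53 = (42*(-1 + 1/2 + 8/3))*53 = (42*(13/6))*53 = 91*53 = 4823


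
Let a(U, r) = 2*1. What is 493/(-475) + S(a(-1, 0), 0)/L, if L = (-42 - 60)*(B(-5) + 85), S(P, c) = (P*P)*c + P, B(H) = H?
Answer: -402383/387600 ≈ -1.0381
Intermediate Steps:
a(U, r) = 2
S(P, c) = P + c*P² (S(P, c) = P²*c + P = c*P² + P = P + c*P²)
L = -8160 (L = (-42 - 60)*(-5 + 85) = -102*80 = -8160)
493/(-475) + S(a(-1, 0), 0)/L = 493/(-475) + (2*(1 + 2*0))/(-8160) = 493*(-1/475) + (2*(1 + 0))*(-1/8160) = -493/475 + (2*1)*(-1/8160) = -493/475 + 2*(-1/8160) = -493/475 - 1/4080 = -402383/387600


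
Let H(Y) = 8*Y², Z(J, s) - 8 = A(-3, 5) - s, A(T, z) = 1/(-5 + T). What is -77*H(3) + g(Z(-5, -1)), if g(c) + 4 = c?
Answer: -44313/8 ≈ -5539.1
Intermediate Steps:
Z(J, s) = 63/8 - s (Z(J, s) = 8 + (1/(-5 - 3) - s) = 8 + (1/(-8) - s) = 8 + (-⅛ - s) = 63/8 - s)
g(c) = -4 + c
-77*H(3) + g(Z(-5, -1)) = -616*3² + (-4 + (63/8 - 1*(-1))) = -616*9 + (-4 + (63/8 + 1)) = -77*72 + (-4 + 71/8) = -5544 + 39/8 = -44313/8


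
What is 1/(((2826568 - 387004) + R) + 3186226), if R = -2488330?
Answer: 1/3137460 ≈ 3.1873e-7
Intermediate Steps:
1/(((2826568 - 387004) + R) + 3186226) = 1/(((2826568 - 387004) - 2488330) + 3186226) = 1/((2439564 - 2488330) + 3186226) = 1/(-48766 + 3186226) = 1/3137460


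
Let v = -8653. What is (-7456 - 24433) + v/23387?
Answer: -745796696/23387 ≈ -31889.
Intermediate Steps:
(-7456 - 24433) + v/23387 = (-7456 - 24433) - 8653/23387 = -31889 - 8653*1/23387 = -31889 - 8653/23387 = -745796696/23387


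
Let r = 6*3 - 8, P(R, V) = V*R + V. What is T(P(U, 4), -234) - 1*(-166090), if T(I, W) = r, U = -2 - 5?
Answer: 166100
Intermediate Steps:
U = -7
P(R, V) = V + R*V (P(R, V) = R*V + V = V + R*V)
r = 10 (r = 18 - 8 = 10)
T(I, W) = 10
T(P(U, 4), -234) - 1*(-166090) = 10 - 1*(-166090) = 10 + 166090 = 166100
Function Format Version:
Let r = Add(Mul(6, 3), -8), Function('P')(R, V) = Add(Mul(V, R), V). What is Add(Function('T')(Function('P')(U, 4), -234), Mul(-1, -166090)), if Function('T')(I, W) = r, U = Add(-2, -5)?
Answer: 166100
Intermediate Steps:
U = -7
Function('P')(R, V) = Add(V, Mul(R, V)) (Function('P')(R, V) = Add(Mul(R, V), V) = Add(V, Mul(R, V)))
r = 10 (r = Add(18, -8) = 10)
Function('T')(I, W) = 10
Add(Function('T')(Function('P')(U, 4), -234), Mul(-1, -166090)) = Add(10, Mul(-1, -166090)) = Add(10, 166090) = 166100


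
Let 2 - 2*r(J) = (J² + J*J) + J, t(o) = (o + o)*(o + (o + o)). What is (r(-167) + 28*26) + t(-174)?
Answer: 309159/2 ≈ 1.5458e+5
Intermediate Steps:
t(o) = 6*o² (t(o) = (2*o)*(o + 2*o) = (2*o)*(3*o) = 6*o²)
r(J) = 1 - J² - J/2 (r(J) = 1 - ((J² + J*J) + J)/2 = 1 - ((J² + J²) + J)/2 = 1 - (2*J² + J)/2 = 1 - (J + 2*J²)/2 = 1 + (-J² - J/2) = 1 - J² - J/2)
(r(-167) + 28*26) + t(-174) = ((1 - 1*(-167)² - ½*(-167)) + 28*26) + 6*(-174)² = ((1 - 1*27889 + 167/2) + 728) + 6*30276 = ((1 - 27889 + 167/2) + 728) + 181656 = (-55609/2 + 728) + 181656 = -54153/2 + 181656 = 309159/2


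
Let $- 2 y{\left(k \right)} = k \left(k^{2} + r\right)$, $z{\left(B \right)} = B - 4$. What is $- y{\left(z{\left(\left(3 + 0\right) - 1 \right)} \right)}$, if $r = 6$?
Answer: $-10$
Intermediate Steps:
$z{\left(B \right)} = -4 + B$ ($z{\left(B \right)} = B - 4 = -4 + B$)
$y{\left(k \right)} = - \frac{k \left(6 + k^{2}\right)}{2}$ ($y{\left(k \right)} = - \frac{k \left(k^{2} + 6\right)}{2} = - \frac{k \left(6 + k^{2}\right)}{2}$)
$- y{\left(z{\left(\left(3 + 0\right) - 1 \right)} \right)} = - \frac{\left(-1\right) \left(-4 + \left(\left(3 + 0\right) - 1\right)\right) \left(6 + \left(-4 + \left(\left(3 + 0\right) - 1\right)\right)^{2}\right)}{2} = - \frac{\left(-1\right) \left(-4 + \left(3 - 1\right)\right) \left(6 + \left(-4 + \left(3 - 1\right)\right)^{2}\right)}{2} = - \frac{\left(-1\right) \left(-4 + 2\right) \left(6 + \left(-4 + 2\right)^{2}\right)}{2} = - \frac{\left(-1\right) \left(-2\right) \left(6 + \left(-2\right)^{2}\right)}{2} = - \frac{\left(-1\right) \left(-2\right) \left(6 + 4\right)}{2} = - \frac{\left(-1\right) \left(-2\right) 10}{2} = \left(-1\right) 10 = -10$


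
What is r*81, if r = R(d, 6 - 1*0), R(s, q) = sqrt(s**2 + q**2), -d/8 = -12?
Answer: 486*sqrt(257) ≈ 7791.2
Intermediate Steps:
d = 96 (d = -8*(-12) = 96)
R(s, q) = sqrt(q**2 + s**2)
r = 6*sqrt(257) (r = sqrt((6 - 1*0)**2 + 96**2) = sqrt((6 + 0)**2 + 9216) = sqrt(6**2 + 9216) = sqrt(36 + 9216) = sqrt(9252) = 6*sqrt(257) ≈ 96.187)
r*81 = (6*sqrt(257))*81 = 486*sqrt(257)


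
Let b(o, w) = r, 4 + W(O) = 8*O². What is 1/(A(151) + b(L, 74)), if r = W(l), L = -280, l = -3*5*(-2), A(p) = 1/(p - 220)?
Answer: 69/496523 ≈ 0.00013897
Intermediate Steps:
A(p) = 1/(-220 + p)
l = 30 (l = -15*(-2) = 30)
W(O) = -4 + 8*O²
r = 7196 (r = -4 + 8*30² = -4 + 8*900 = -4 + 7200 = 7196)
b(o, w) = 7196
1/(A(151) + b(L, 74)) = 1/(1/(-220 + 151) + 7196) = 1/(1/(-69) + 7196) = 1/(-1/69 + 7196) = 1/(496523/69) = 69/496523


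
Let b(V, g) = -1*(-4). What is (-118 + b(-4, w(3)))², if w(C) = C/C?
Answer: 12996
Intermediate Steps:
w(C) = 1
b(V, g) = 4
(-118 + b(-4, w(3)))² = (-118 + 4)² = (-114)² = 12996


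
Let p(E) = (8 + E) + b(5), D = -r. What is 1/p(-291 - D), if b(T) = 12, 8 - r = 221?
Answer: -1/484 ≈ -0.0020661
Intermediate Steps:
r = -213 (r = 8 - 1*221 = 8 - 221 = -213)
D = 213 (D = -1*(-213) = 213)
p(E) = 20 + E (p(E) = (8 + E) + 12 = 20 + E)
1/p(-291 - D) = 1/(20 + (-291 - 1*213)) = 1/(20 + (-291 - 213)) = 1/(20 - 504) = 1/(-484) = -1/484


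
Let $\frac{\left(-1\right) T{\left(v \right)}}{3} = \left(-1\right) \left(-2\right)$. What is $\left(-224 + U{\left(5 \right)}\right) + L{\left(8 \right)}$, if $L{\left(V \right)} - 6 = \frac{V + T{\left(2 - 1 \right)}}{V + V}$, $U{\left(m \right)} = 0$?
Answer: $- \frac{1743}{8} \approx -217.88$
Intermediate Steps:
$T{\left(v \right)} = -6$ ($T{\left(v \right)} = - 3 \left(\left(-1\right) \left(-2\right)\right) = \left(-3\right) 2 = -6$)
$L{\left(V \right)} = 6 + \frac{-6 + V}{2 V}$ ($L{\left(V \right)} = 6 + \frac{V - 6}{V + V} = 6 + \frac{-6 + V}{2 V}$)
$\left(-224 + U{\left(5 \right)}\right) + L{\left(8 \right)} = \left(-224 + 0\right) + \left(\frac{13}{2} - \frac{3}{8}\right) = -224 + \left(\frac{13}{2} - \frac{3}{8}\right) = -224 + \frac{49}{8} = - \frac{1743}{8}$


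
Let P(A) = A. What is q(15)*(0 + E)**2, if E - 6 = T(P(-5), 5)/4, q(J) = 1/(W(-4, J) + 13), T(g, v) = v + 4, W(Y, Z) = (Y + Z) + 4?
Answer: 1089/448 ≈ 2.4308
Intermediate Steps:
W(Y, Z) = 4 + Y + Z
T(g, v) = 4 + v
q(J) = 1/(13 + J) (q(J) = 1/((4 - 4 + J) + 13) = 1/(J + 13) = 1/(13 + J))
E = 33/4 (E = 6 + (4 + 5)/4 = 6 + 9*(1/4) = 6 + 9/4 = 33/4 ≈ 8.2500)
q(15)*(0 + E)**2 = (0 + 33/4)**2/(13 + 15) = (33/4)**2/28 = (1/28)*(1089/16) = 1089/448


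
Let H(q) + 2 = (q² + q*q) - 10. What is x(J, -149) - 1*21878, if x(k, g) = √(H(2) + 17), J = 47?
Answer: -21878 + √13 ≈ -21874.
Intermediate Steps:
H(q) = -12 + 2*q² (H(q) = -2 + ((q² + q*q) - 10) = -2 + ((q² + q²) - 10) = -2 + (2*q² - 10) = -2 + (-10 + 2*q²) = -12 + 2*q²)
x(k, g) = √13 (x(k, g) = √((-12 + 2*2²) + 17) = √((-12 + 2*4) + 17) = √((-12 + 8) + 17) = √(-4 + 17) = √13)
x(J, -149) - 1*21878 = √13 - 1*21878 = √13 - 21878 = -21878 + √13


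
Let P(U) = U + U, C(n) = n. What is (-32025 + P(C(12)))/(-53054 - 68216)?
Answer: 32001/121270 ≈ 0.26388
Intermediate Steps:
P(U) = 2*U
(-32025 + P(C(12)))/(-53054 - 68216) = (-32025 + 2*12)/(-53054 - 68216) = (-32025 + 24)/(-121270) = -32001*(-1/121270) = 32001/121270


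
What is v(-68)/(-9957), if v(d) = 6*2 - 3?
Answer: -3/3319 ≈ -0.00090389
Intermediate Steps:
v(d) = 9 (v(d) = 12 - 3 = 9)
v(-68)/(-9957) = 9/(-9957) = 9*(-1/9957) = -3/3319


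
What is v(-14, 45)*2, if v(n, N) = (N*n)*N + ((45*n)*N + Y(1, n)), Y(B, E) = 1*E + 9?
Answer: -113410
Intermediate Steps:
Y(B, E) = 9 + E (Y(B, E) = E + 9 = 9 + E)
v(n, N) = 9 + n + n*N² + 45*N*n (v(n, N) = (N*n)*N + ((45*n)*N + (9 + n)) = n*N² + (45*N*n + (9 + n)) = n*N² + (9 + n + 45*N*n) = 9 + n + n*N² + 45*N*n)
v(-14, 45)*2 = (9 - 14 - 14*45² + 45*45*(-14))*2 = (9 - 14 - 14*2025 - 28350)*2 = (9 - 14 - 28350 - 28350)*2 = -56705*2 = -113410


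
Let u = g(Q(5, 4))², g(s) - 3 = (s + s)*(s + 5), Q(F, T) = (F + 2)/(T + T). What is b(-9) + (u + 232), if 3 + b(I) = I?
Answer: 405905/1024 ≈ 396.39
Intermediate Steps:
Q(F, T) = (2 + F)/(2*T) (Q(F, T) = (2 + F)/((2*T)) = (2 + F)*(1/(2*T)) = (2 + F)/(2*T))
g(s) = 3 + 2*s*(5 + s) (g(s) = 3 + (s + s)*(s + 5) = 3 + (2*s)*(5 + s) = 3 + 2*s*(5 + s))
b(I) = -3 + I
u = 180625/1024 (u = (3 + 2*((½)*(2 + 5)/4)² + 10*((½)*(2 + 5)/4))² = (3 + 2*((½)*(¼)*7)² + 10*((½)*(¼)*7))² = (3 + 2*(7/8)² + 10*(7/8))² = (3 + 2*(49/64) + 35/4)² = (3 + 49/32 + 35/4)² = (425/32)² = 180625/1024 ≈ 176.39)
b(-9) + (u + 232) = (-3 - 9) + (180625/1024 + 232) = -12 + 418193/1024 = 405905/1024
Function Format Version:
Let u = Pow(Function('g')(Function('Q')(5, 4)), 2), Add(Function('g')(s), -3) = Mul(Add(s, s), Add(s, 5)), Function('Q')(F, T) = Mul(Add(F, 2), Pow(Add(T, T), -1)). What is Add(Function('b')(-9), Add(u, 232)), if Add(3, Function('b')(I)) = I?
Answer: Rational(405905, 1024) ≈ 396.39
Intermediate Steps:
Function('Q')(F, T) = Mul(Rational(1, 2), Pow(T, -1), Add(2, F)) (Function('Q')(F, T) = Mul(Add(2, F), Pow(Mul(2, T), -1)) = Mul(Add(2, F), Mul(Rational(1, 2), Pow(T, -1))) = Mul(Rational(1, 2), Pow(T, -1), Add(2, F)))
Function('g')(s) = Add(3, Mul(2, s, Add(5, s))) (Function('g')(s) = Add(3, Mul(Add(s, s), Add(s, 5))) = Add(3, Mul(Mul(2, s), Add(5, s))) = Add(3, Mul(2, s, Add(5, s))))
Function('b')(I) = Add(-3, I)
u = Rational(180625, 1024) (u = Pow(Add(3, Mul(2, Pow(Mul(Rational(1, 2), Pow(4, -1), Add(2, 5)), 2)), Mul(10, Mul(Rational(1, 2), Pow(4, -1), Add(2, 5)))), 2) = Pow(Add(3, Mul(2, Pow(Mul(Rational(1, 2), Rational(1, 4), 7), 2)), Mul(10, Mul(Rational(1, 2), Rational(1, 4), 7))), 2) = Pow(Add(3, Mul(2, Pow(Rational(7, 8), 2)), Mul(10, Rational(7, 8))), 2) = Pow(Add(3, Mul(2, Rational(49, 64)), Rational(35, 4)), 2) = Pow(Add(3, Rational(49, 32), Rational(35, 4)), 2) = Pow(Rational(425, 32), 2) = Rational(180625, 1024) ≈ 176.39)
Add(Function('b')(-9), Add(u, 232)) = Add(Add(-3, -9), Add(Rational(180625, 1024), 232)) = Add(-12, Rational(418193, 1024)) = Rational(405905, 1024)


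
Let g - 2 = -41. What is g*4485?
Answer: -174915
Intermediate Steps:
g = -39 (g = 2 - 41 = -39)
g*4485 = -39*4485 = -174915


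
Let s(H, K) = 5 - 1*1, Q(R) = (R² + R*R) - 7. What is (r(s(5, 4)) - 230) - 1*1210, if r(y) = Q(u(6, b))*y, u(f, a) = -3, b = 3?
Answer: -1396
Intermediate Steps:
Q(R) = -7 + 2*R² (Q(R) = (R² + R²) - 7 = 2*R² - 7 = -7 + 2*R²)
s(H, K) = 4 (s(H, K) = 5 - 1 = 4)
r(y) = 11*y (r(y) = (-7 + 2*(-3)²)*y = (-7 + 2*9)*y = (-7 + 18)*y = 11*y)
(r(s(5, 4)) - 230) - 1*1210 = (11*4 - 230) - 1*1210 = (44 - 230) - 1210 = -186 - 1210 = -1396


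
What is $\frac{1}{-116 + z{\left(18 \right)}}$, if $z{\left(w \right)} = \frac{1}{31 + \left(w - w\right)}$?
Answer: $- \frac{31}{3595} \approx -0.0086231$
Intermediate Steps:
$z{\left(w \right)} = \frac{1}{31}$ ($z{\left(w \right)} = \frac{1}{31 + 0} = \frac{1}{31}$)
$\frac{1}{-116 + z{\left(18 \right)}} = \frac{1}{-116 + \frac{1}{31}} = \frac{1}{- \frac{3595}{31}} = - \frac{31}{3595}$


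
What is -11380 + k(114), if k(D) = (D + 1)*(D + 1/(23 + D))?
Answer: 237125/137 ≈ 1730.8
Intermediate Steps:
k(D) = (1 + D)*(D + 1/(23 + D))
-11380 + k(114) = -11380 + (1 + 114³ + 24*114 + 24*114²)/(23 + 114) = -11380 + (1 + 1481544 + 2736 + 24*12996)/137 = -11380 + (1 + 1481544 + 2736 + 311904)/137 = -11380 + (1/137)*1796185 = -11380 + 1796185/137 = 237125/137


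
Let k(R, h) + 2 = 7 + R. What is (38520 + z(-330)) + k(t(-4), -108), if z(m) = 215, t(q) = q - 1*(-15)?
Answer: 38751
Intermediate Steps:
t(q) = 15 + q (t(q) = q + 15 = 15 + q)
k(R, h) = 5 + R (k(R, h) = -2 + (7 + R) = 5 + R)
(38520 + z(-330)) + k(t(-4), -108) = (38520 + 215) + (5 + (15 - 4)) = 38735 + (5 + 11) = 38735 + 16 = 38751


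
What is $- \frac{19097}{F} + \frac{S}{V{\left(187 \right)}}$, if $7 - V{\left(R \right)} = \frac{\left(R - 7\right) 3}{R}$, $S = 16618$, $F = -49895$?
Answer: $\frac{155066691163}{38369255} \approx 4041.4$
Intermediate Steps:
$V{\left(R \right)} = 7 - \frac{-21 + 3 R}{R}$ ($V{\left(R \right)} = 7 - \frac{\left(R - 7\right) 3}{R} = 7 - \frac{\left(-7 + R\right) 3}{R} = 7 - \frac{-21 + 3 R}{R}$)
$- \frac{19097}{F} + \frac{S}{V{\left(187 \right)}} = - \frac{19097}{-49895} + \frac{16618}{4 + \frac{21}{187}} = \left(-19097\right) \left(- \frac{1}{49895}\right) + \frac{16618}{4 + 21 \cdot \frac{1}{187}} = \frac{19097}{49895} + \frac{16618}{4 + \frac{21}{187}} = \frac{19097}{49895} + \frac{16618}{\frac{769}{187}} = \frac{19097}{49895} + 16618 \cdot \frac{187}{769} = \frac{19097}{49895} + \frac{3107566}{769} = \frac{155066691163}{38369255}$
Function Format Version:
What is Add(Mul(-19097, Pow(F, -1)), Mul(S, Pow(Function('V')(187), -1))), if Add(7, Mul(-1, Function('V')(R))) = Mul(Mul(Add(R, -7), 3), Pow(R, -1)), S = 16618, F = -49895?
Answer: Rational(155066691163, 38369255) ≈ 4041.4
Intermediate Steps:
Function('V')(R) = Add(7, Mul(-1, Pow(R, -1), Add(-21, Mul(3, R)))) (Function('V')(R) = Add(7, Mul(-1, Mul(Mul(Add(R, -7), 3), Pow(R, -1)))) = Add(7, Mul(-1, Mul(Mul(Add(-7, R), 3), Pow(R, -1)))) = Add(7, Mul(-1, Mul(Add(-21, Mul(3, R)), Pow(R, -1)))) = Add(7, Mul(-1, Mul(Pow(R, -1), Add(-21, Mul(3, R))))) = Add(7, Mul(-1, Pow(R, -1), Add(-21, Mul(3, R)))))
Add(Mul(-19097, Pow(F, -1)), Mul(S, Pow(Function('V')(187), -1))) = Add(Mul(-19097, Pow(-49895, -1)), Mul(16618, Pow(Add(4, Mul(21, Pow(187, -1))), -1))) = Add(Mul(-19097, Rational(-1, 49895)), Mul(16618, Pow(Add(4, Mul(21, Rational(1, 187))), -1))) = Add(Rational(19097, 49895), Mul(16618, Pow(Add(4, Rational(21, 187)), -1))) = Add(Rational(19097, 49895), Mul(16618, Pow(Rational(769, 187), -1))) = Add(Rational(19097, 49895), Mul(16618, Rational(187, 769))) = Add(Rational(19097, 49895), Rational(3107566, 769)) = Rational(155066691163, 38369255)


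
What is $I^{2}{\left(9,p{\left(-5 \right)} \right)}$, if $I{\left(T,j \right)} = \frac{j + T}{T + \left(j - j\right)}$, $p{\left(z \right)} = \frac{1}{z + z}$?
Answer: $\frac{7921}{8100} \approx 0.9779$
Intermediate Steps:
$p{\left(z \right)} = \frac{1}{2 z}$
$I{\left(T,j \right)} = \frac{T + j}{T}$ ($I{\left(T,j \right)} = \frac{T + j}{T + 0} = \frac{T + j}{T}$)
$I^{2}{\left(9,p{\left(-5 \right)} \right)} = \left(\frac{9 + \frac{1}{2 \left(-5\right)}}{9}\right)^{2} = \left(\frac{9 + \frac{1}{2} \left(- \frac{1}{5}\right)}{9}\right)^{2} = \left(\frac{9 - \frac{1}{10}}{9}\right)^{2} = \left(\frac{1}{9} \cdot \frac{89}{10}\right)^{2} = \left(\frac{89}{90}\right)^{2} = \frac{7921}{8100}$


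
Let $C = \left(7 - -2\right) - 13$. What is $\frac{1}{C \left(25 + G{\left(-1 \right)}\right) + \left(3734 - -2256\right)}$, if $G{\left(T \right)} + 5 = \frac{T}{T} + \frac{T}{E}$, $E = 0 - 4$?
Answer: $\frac{1}{5905} \approx 0.00016935$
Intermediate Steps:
$E = -4$
$C = -4$ ($C = \left(7 + 2\right) - 13 = 9 - 13 = -4$)
$G{\left(T \right)} = -4 - \frac{T}{4}$ ($G{\left(T \right)} = -5 + \left(\frac{T}{T} + \frac{T}{-4}\right) = -5 + \left(1 + T \left(- \frac{1}{4}\right)\right) = -5 - \left(-1 + \frac{T}{4}\right) = -4 - \frac{T}{4}$)
$\frac{1}{C \left(25 + G{\left(-1 \right)}\right) + \left(3734 - -2256\right)} = \frac{1}{- 4 \left(25 - \frac{15}{4}\right) + \left(3734 - -2256\right)} = \frac{1}{- 4 \left(25 + \left(-4 + \frac{1}{4}\right)\right) + \left(3734 + 2256\right)} = \frac{1}{- 4 \left(25 - \frac{15}{4}\right) + 5990} = \frac{1}{\left(-4\right) \frac{85}{4} + 5990} = \frac{1}{-85 + 5990} = \frac{1}{5905}$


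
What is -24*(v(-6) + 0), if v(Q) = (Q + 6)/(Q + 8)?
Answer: 0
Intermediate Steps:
v(Q) = (6 + Q)/(8 + Q)
-24*(v(-6) + 0) = -24*((6 - 6)/(8 - 6) + 0) = -24*(0/2 + 0) = -24*((1/2)*0 + 0) = -24*(0 + 0) = -24*0 = 0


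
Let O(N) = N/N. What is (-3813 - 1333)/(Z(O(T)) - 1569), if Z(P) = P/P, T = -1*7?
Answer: 2573/784 ≈ 3.2819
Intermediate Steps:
T = -7
O(N) = 1
Z(P) = 1
(-3813 - 1333)/(Z(O(T)) - 1569) = (-3813 - 1333)/(1 - 1569) = -5146/(-1568) = -5146*(-1/1568) = 2573/784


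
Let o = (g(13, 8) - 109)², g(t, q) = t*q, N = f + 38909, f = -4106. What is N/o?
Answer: 34803/25 ≈ 1392.1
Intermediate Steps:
N = 34803 (N = -4106 + 38909 = 34803)
g(t, q) = q*t
o = 25 (o = (8*13 - 109)² = (104 - 109)² = (-5)² = 25)
N/o = 34803/25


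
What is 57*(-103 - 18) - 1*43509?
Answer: -50406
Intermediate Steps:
57*(-103 - 18) - 1*43509 = 57*(-121) - 43509 = -6897 - 43509 = -50406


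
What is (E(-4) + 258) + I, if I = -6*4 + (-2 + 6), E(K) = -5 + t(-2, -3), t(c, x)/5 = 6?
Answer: 263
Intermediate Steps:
t(c, x) = 30 (t(c, x) = 5*6 = 30)
E(K) = 25 (E(K) = -5 + 30 = 25)
I = -20 (I = -24 + 4 = -20)
(E(-4) + 258) + I = (25 + 258) - 20 = 283 - 20 = 263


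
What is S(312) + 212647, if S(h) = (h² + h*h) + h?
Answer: 407647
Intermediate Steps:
S(h) = h + 2*h² (S(h) = (h² + h²) + h = 2*h² + h = h + 2*h²)
S(312) + 212647 = 312*(1 + 2*312) + 212647 = 312*(1 + 624) + 212647 = 312*625 + 212647 = 195000 + 212647 = 407647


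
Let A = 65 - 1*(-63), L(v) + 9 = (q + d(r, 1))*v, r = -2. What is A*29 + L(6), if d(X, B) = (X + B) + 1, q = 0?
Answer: 3703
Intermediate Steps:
d(X, B) = 1 + B + X (d(X, B) = (B + X) + 1 = 1 + B + X)
L(v) = -9 (L(v) = -9 + (0 + (1 + 1 - 2))*v = -9 + (0 + 0)*v = -9 + 0*v = -9 + 0 = -9)
A = 128 (A = 65 + 63 = 128)
A*29 + L(6) = 128*29 - 9 = 3712 - 9 = 3703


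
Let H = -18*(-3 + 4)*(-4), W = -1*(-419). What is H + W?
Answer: 491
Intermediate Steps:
W = 419
H = 72 (H = -18*(-4) = 72)
H + W = 72 + 419 = 491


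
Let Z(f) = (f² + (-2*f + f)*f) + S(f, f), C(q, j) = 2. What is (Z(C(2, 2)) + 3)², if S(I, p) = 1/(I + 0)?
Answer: 49/4 ≈ 12.250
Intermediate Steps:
S(I, p) = 1/I
Z(f) = 1/f (Z(f) = (f² + (-2*f + f)*f) + 1/f = (f² + (-f)*f) + 1/f = (f² - f²) + 1/f = 0 + 1/f = 1/f)
(Z(C(2, 2)) + 3)² = (1/2 + 3)² = (½ + 3)² = (7/2)² = 49/4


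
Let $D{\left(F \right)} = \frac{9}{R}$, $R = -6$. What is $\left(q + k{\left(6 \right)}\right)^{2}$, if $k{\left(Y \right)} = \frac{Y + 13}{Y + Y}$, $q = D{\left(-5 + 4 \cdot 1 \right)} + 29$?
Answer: $\frac{121801}{144} \approx 845.84$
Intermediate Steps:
$D{\left(F \right)} = - \frac{3}{2}$ ($D{\left(F \right)} = \frac{9}{-6} = 9 \left(- \frac{1}{6}\right) = - \frac{3}{2}$)
$q = \frac{55}{2}$ ($q = - \frac{3}{2} + 29 = \frac{55}{2} \approx 27.5$)
$k{\left(Y \right)} = \frac{13 + Y}{2 Y}$
$\left(q + k{\left(6 \right)}\right)^{2} = \left(\frac{55}{2} + \frac{13 + 6}{2 \cdot 6}\right)^{2} = \left(\frac{55}{2} + \frac{1}{2} \cdot \frac{1}{6} \cdot 19\right)^{2} = \left(\frac{55}{2} + \frac{19}{12}\right)^{2} = \left(\frac{349}{12}\right)^{2} = \frac{121801}{144}$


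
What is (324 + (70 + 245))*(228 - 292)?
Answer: -40896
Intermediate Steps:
(324 + (70 + 245))*(228 - 292) = (324 + 315)*(-64) = 639*(-64) = -40896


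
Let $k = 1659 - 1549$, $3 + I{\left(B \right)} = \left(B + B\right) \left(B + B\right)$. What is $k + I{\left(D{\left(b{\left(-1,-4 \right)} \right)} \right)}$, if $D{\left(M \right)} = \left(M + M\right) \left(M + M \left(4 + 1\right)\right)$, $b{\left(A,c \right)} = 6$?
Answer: $746603$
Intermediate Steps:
$D{\left(M \right)} = 12 M^{2}$ ($D{\left(M \right)} = 2 M \left(M + M 5\right) = 2 M \left(M + 5 M\right) = 2 M 6 M = 12 M^{2}$)
$I{\left(B \right)} = -3 + 4 B^{2}$ ($I{\left(B \right)} = -3 + \left(B + B\right) \left(B + B\right) = -3 + 2 B 2 B = -3 + 4 B^{2}$)
$k = 110$
$k + I{\left(D{\left(b{\left(-1,-4 \right)} \right)} \right)} = 110 - \left(3 - 4 \left(12 \cdot 6^{2}\right)^{2}\right) = 110 - \left(3 - 4 \left(12 \cdot 36\right)^{2}\right) = 110 - \left(3 - 4 \cdot 432^{2}\right) = 110 + \left(-3 + 4 \cdot 186624\right) = 110 + \left(-3 + 746496\right) = 110 + 746493 = 746603$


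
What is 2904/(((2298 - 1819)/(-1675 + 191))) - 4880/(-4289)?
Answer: -18481262384/2054431 ≈ -8995.8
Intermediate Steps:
2904/(((2298 - 1819)/(-1675 + 191))) - 4880/(-4289) = 2904/((479/(-1484))) - 4880*(-1/4289) = 2904/((479*(-1/1484))) + 4880/4289 = 2904/(-479/1484) + 4880/4289 = 2904*(-1484/479) + 4880/4289 = -4309536/479 + 4880/4289 = -18481262384/2054431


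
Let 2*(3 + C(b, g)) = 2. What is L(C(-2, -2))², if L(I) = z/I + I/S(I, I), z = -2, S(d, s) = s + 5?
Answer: ⅑ ≈ 0.11111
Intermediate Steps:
C(b, g) = -2 (C(b, g) = -3 + (½)*2 = -3 + 1 = -2)
S(d, s) = 5 + s
L(I) = -2/I + I/(5 + I)
L(C(-2, -2))² = (-2/(-2) - 2/(5 - 2))² = (-2*(-½) - 2/3)² = (1 - 2*⅓)² = (1 - ⅔)² = (⅓)² = ⅑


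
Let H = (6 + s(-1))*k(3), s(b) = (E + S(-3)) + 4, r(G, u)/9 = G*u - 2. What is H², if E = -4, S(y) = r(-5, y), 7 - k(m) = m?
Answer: 242064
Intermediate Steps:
r(G, u) = -18 + 9*G*u (r(G, u) = 9*(G*u - 2) = 9*(-2 + G*u) = -18 + 9*G*u)
k(m) = 7 - m
S(y) = -18 - 45*y (S(y) = -18 + 9*(-5)*y = -18 - 45*y)
s(b) = 117 (s(b) = (-4 + (-18 - 45*(-3))) + 4 = (-4 + (-18 + 135)) + 4 = (-4 + 117) + 4 = 113 + 4 = 117)
H = 492 (H = (6 + 117)*(7 - 1*3) = 123*(7 - 3) = 123*4 = 492)
H² = 492² = 242064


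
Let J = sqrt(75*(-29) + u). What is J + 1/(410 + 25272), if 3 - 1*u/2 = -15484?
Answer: 1/25682 + sqrt(28799) ≈ 169.70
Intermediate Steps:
u = 30974 (u = 6 - 2*(-15484) = 6 + 30968 = 30974)
J = sqrt(28799) (J = sqrt(75*(-29) + 30974) = sqrt(-2175 + 30974) = sqrt(28799) ≈ 169.70)
J + 1/(410 + 25272) = sqrt(28799) + 1/(410 + 25272) = sqrt(28799) + 1/25682 = 1/25682 + sqrt(28799)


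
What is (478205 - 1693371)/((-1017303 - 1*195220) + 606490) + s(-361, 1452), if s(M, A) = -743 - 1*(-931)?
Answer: 115149370/606033 ≈ 190.01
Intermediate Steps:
s(M, A) = 188 (s(M, A) = -743 + 931 = 188)
(478205 - 1693371)/((-1017303 - 1*195220) + 606490) + s(-361, 1452) = (478205 - 1693371)/((-1017303 - 1*195220) + 606490) + 188 = -1215166/((-1017303 - 195220) + 606490) + 188 = -1215166/(-1212523 + 606490) + 188 = -1215166/(-606033) + 188 = -1215166*(-1/606033) + 188 = 1215166/606033 + 188 = 115149370/606033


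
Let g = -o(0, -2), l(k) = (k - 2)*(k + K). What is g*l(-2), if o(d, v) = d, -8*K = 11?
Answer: 0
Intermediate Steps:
K = -11/8 (K = -1/8*11 = -11/8 ≈ -1.3750)
l(k) = (-2 + k)*(-11/8 + k) (l(k) = (k - 2)*(k - 11/8) = (-2 + k)*(-11/8 + k))
g = 0 (g = -1*0 = 0)
g*l(-2) = 0*(11/4 + (-2)**2 - 27/8*(-2)) = 0*(11/4 + 4 + 27/4) = 0*(27/2) = 0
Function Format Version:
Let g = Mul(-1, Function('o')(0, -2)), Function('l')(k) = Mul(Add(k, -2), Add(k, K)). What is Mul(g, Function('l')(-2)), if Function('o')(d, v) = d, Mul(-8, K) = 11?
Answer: 0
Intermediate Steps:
K = Rational(-11, 8) (K = Mul(Rational(-1, 8), 11) = Rational(-11, 8) ≈ -1.3750)
Function('l')(k) = Mul(Add(-2, k), Add(Rational(-11, 8), k)) (Function('l')(k) = Mul(Add(k, -2), Add(k, Rational(-11, 8))) = Mul(Add(-2, k), Add(Rational(-11, 8), k)))
g = 0 (g = Mul(-1, 0) = 0)
Mul(g, Function('l')(-2)) = Mul(0, Add(Rational(11, 4), Pow(-2, 2), Mul(Rational(-27, 8), -2))) = Mul(0, Add(Rational(11, 4), 4, Rational(27, 4))) = Mul(0, Rational(27, 2)) = 0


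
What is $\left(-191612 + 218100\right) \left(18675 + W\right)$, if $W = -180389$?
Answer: $-4283480432$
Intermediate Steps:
$\left(-191612 + 218100\right) \left(18675 + W\right) = \left(-191612 + 218100\right) \left(18675 - 180389\right) = 26488 \left(-161714\right) = -4283480432$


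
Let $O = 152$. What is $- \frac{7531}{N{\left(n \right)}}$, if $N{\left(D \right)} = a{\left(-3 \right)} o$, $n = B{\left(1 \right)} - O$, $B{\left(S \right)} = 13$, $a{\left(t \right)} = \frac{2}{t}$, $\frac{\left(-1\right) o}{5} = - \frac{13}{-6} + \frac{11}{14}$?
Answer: $- \frac{474453}{620} \approx -765.25$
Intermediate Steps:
$o = - \frac{310}{21}$ ($o = - 5 \left(- \frac{13}{-6} + \frac{11}{14}\right) = - 5 \left(\left(-13\right) \left(- \frac{1}{6}\right) + 11 \cdot \frac{1}{14}\right) = - 5 \left(\frac{13}{6} + \frac{11}{14}\right) = \left(-5\right) \frac{62}{21} = - \frac{310}{21} \approx -14.762$)
$n = -139$ ($n = 13 - 152 = -139$)
$N{\left(D \right)} = \frac{620}{63}$ ($N{\left(D \right)} = \frac{2}{-3} \left(- \frac{310}{21}\right) = 2 \left(- \frac{1}{3}\right) \left(- \frac{310}{21}\right) = \left(- \frac{2}{3}\right) \left(- \frac{310}{21}\right) = \frac{620}{63}$)
$- \frac{7531}{N{\left(n \right)}} = - \frac{7531}{\frac{620}{63}} = \left(-7531\right) \frac{63}{620} = - \frac{474453}{620}$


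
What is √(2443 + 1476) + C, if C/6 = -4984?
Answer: -29904 + √3919 ≈ -29841.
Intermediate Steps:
C = -29904 (C = 6*(-4984) = -29904)
√(2443 + 1476) + C = √(2443 + 1476) - 29904 = √3919 - 29904 = -29904 + √3919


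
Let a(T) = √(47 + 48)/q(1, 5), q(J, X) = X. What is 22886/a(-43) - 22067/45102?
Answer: -22067/45102 + 22886*√95/19 ≈ 11740.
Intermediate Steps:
a(T) = √95/5 (a(T) = √(47 + 48)/5 = √95*(⅕) = √95/5)
22886/a(-43) - 22067/45102 = 22886/((√95/5)) - 22067/45102 = 22886*(√95/19) - 22067*1/45102 = 22886*√95/19 - 22067/45102 = -22067/45102 + 22886*√95/19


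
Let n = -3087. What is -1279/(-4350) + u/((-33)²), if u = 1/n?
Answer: 1433221649/4874527350 ≈ 0.29402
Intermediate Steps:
u = -1/3087 (u = 1/(-3087) = -1/3087 ≈ -0.00032394)
-1279/(-4350) + u/((-33)²) = -1279/(-4350) - 1/(3087*((-33)²)) = -1279*(-1/4350) - 1/3087/1089 = 1279/4350 - 1/3087*1/1089 = 1279/4350 - 1/3361743 = 1433221649/4874527350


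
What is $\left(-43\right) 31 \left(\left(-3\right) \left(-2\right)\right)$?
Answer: $-7998$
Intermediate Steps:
$\left(-43\right) 31 \left(\left(-3\right) \left(-2\right)\right) = \left(-1333\right) 6 = -7998$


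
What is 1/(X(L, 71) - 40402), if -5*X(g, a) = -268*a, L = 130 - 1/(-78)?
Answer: -5/182982 ≈ -2.7325e-5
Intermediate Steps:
L = 10141/78 (L = 130 - 1*(-1/78) = 130 + 1/78 = 10141/78 ≈ 130.01)
X(g, a) = 268*a/5 (X(g, a) = -(-268)*a/5 = 268*a/5)
1/(X(L, 71) - 40402) = 1/((268/5)*71 - 40402) = 1/(19028/5 - 40402) = 1/(-182982/5) = -5/182982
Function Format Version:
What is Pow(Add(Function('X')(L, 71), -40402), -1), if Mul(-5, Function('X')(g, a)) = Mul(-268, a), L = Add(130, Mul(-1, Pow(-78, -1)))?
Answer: Rational(-5, 182982) ≈ -2.7325e-5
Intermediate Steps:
L = Rational(10141, 78) (L = Add(130, Mul(-1, Rational(-1, 78))) = Add(130, Rational(1, 78)) = Rational(10141, 78) ≈ 130.01)
Function('X')(g, a) = Mul(Rational(268, 5), a) (Function('X')(g, a) = Mul(Rational(-1, 5), Mul(-268, a)) = Mul(Rational(268, 5), a))
Pow(Add(Function('X')(L, 71), -40402), -1) = Pow(Add(Mul(Rational(268, 5), 71), -40402), -1) = Pow(Add(Rational(19028, 5), -40402), -1) = Pow(Rational(-182982, 5), -1) = Rational(-5, 182982)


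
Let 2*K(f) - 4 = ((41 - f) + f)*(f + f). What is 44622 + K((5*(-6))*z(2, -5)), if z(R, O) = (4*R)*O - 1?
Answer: 95054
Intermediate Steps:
z(R, O) = -1 + 4*O*R (z(R, O) = 4*O*R - 1 = -1 + 4*O*R)
K(f) = 2 + 41*f (K(f) = 2 + (((41 - f) + f)*(f + f))/2 = 2 + (41*(2*f))/2 = 2 + (82*f)/2 = 2 + 41*f)
44622 + K((5*(-6))*z(2, -5)) = 44622 + (2 + 41*((5*(-6))*(-1 + 4*(-5)*2))) = 44622 + (2 + 41*(-30*(-1 - 40))) = 44622 + (2 + 41*(-30*(-41))) = 44622 + (2 + 41*1230) = 44622 + (2 + 50430) = 44622 + 50432 = 95054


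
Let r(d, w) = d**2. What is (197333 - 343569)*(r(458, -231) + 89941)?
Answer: -43827660380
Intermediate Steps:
(197333 - 343569)*(r(458, -231) + 89941) = (197333 - 343569)*(458**2 + 89941) = -146236*(209764 + 89941) = -146236*299705 = -43827660380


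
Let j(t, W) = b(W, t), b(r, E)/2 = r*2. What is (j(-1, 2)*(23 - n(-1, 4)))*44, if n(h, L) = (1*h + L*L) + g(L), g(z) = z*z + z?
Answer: -4224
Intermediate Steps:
b(r, E) = 4*r (b(r, E) = 2*(r*2) = 2*(2*r) = 4*r)
j(t, W) = 4*W
g(z) = z + z² (g(z) = z² + z = z + z²)
n(h, L) = h + L² + L*(1 + L) (n(h, L) = (1*h + L*L) + L*(1 + L) = (h + L²) + L*(1 + L) = h + L² + L*(1 + L))
(j(-1, 2)*(23 - n(-1, 4)))*44 = ((4*2)*(23 - (4 - 1 + 2*4²)))*44 = (8*(23 - (4 - 1 + 2*16)))*44 = (8*(23 - (4 - 1 + 32)))*44 = (8*(23 - 1*35))*44 = (8*(23 - 35))*44 = (8*(-12))*44 = -96*44 = -4224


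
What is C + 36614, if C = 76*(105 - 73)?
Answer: 39046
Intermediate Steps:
C = 2432 (C = 76*32 = 2432)
C + 36614 = 2432 + 36614 = 39046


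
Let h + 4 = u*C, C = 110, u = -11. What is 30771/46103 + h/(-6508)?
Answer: 128113355/150019162 ≈ 0.85398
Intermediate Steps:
h = -1214 (h = -4 - 11*110 = -4 - 1210 = -1214)
30771/46103 + h/(-6508) = 30771/46103 - 1214/(-6508) = 30771*(1/46103) - 1214*(-1/6508) = 30771/46103 + 607/3254 = 128113355/150019162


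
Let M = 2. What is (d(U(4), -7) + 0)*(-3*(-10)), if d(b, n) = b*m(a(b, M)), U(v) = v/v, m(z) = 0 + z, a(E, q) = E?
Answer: 30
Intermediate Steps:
m(z) = z
U(v) = 1
d(b, n) = b² (d(b, n) = b*b = b²)
(d(U(4), -7) + 0)*(-3*(-10)) = (1² + 0)*(-3*(-10)) = (1 + 0)*30 = 1*30 = 30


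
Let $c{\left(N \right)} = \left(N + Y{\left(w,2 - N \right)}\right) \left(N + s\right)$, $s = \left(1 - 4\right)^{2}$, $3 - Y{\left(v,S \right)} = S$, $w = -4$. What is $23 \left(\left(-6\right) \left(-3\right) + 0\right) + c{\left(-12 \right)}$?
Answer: $483$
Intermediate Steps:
$Y{\left(v,S \right)} = 3 - S$
$s = 9$ ($s = \left(-3\right)^{2} = 9$)
$c{\left(N \right)} = \left(1 + 2 N\right) \left(9 + N\right)$ ($c{\left(N \right)} = \left(N - \left(-1 - N\right)\right) \left(N + 9\right) = \left(N + \left(3 + \left(-2 + N\right)\right)\right) \left(9 + N\right) = \left(N + \left(1 + N\right)\right) \left(9 + N\right) = \left(1 + 2 N\right) \left(9 + N\right)$)
$23 \left(\left(-6\right) \left(-3\right) + 0\right) + c{\left(-12 \right)} = 23 \left(\left(-6\right) \left(-3\right) + 0\right) + \left(9 + 2 \left(-12\right)^{2} + 19 \left(-12\right)\right) = 23 \left(18 + 0\right) + \left(9 + 2 \cdot 144 - 228\right) = 23 \cdot 18 + \left(9 + 288 - 228\right) = 414 + 69 = 483$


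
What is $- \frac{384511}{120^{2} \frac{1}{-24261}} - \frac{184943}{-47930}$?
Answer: $\frac{14904116183041}{23006400} \approx 6.4783 \cdot 10^{5}$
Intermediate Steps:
$- \frac{384511}{120^{2} \frac{1}{-24261}} - \frac{184943}{-47930} = - \frac{384511}{14400 \left(- \frac{1}{24261}\right)} - - \frac{184943}{47930} = - \frac{384511}{- \frac{4800}{8087}} + \frac{184943}{47930} = \left(-384511\right) \left(- \frac{8087}{4800}\right) + \frac{184943}{47930} = \frac{3109540457}{4800} + \frac{184943}{47930} = \frac{14904116183041}{23006400}$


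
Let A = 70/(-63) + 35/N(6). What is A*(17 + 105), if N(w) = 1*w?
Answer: 5185/9 ≈ 576.11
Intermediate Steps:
N(w) = w
A = 85/18 (A = 70/(-63) + 35/6 = 70*(-1/63) + 35*(1/6) = -10/9 + 35/6 = 85/18 ≈ 4.7222)
A*(17 + 105) = 85*(17 + 105)/18 = (85/18)*122 = 5185/9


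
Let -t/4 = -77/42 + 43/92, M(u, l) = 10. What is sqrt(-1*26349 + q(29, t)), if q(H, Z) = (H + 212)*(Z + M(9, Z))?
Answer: I*sqrt(107704446)/69 ≈ 150.41*I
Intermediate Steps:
t = 377/69 (t = -4*(-77/42 + 43/92) = -4*(-77*1/42 + 43*(1/92)) = -4*(-11/6 + 43/92) = -4*(-377/276) = 377/69 ≈ 5.4638)
q(H, Z) = (10 + Z)*(212 + H) (q(H, Z) = (H + 212)*(Z + 10) = (212 + H)*(10 + Z) = (10 + Z)*(212 + H))
sqrt(-1*26349 + q(29, t)) = sqrt(-1*26349 + (2120 + 10*29 + 212*(377/69) + 29*(377/69))) = sqrt(-26349 + (2120 + 290 + 79924/69 + 10933/69)) = sqrt(-26349 + 257147/69) = sqrt(-1560934/69) = I*sqrt(107704446)/69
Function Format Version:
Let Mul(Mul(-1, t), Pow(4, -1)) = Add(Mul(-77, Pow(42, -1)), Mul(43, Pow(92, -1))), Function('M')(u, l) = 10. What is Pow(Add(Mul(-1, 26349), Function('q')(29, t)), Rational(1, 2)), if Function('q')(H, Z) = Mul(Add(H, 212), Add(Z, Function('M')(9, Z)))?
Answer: Mul(Rational(1, 69), I, Pow(107704446, Rational(1, 2))) ≈ Mul(150.41, I)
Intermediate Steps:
t = Rational(377, 69) (t = Mul(-4, Add(Mul(-77, Pow(42, -1)), Mul(43, Pow(92, -1)))) = Mul(-4, Add(Mul(-77, Rational(1, 42)), Mul(43, Rational(1, 92)))) = Mul(-4, Add(Rational(-11, 6), Rational(43, 92))) = Mul(-4, Rational(-377, 276)) = Rational(377, 69) ≈ 5.4638)
Function('q')(H, Z) = Mul(Add(10, Z), Add(212, H)) (Function('q')(H, Z) = Mul(Add(H, 212), Add(Z, 10)) = Mul(Add(212, H), Add(10, Z)) = Mul(Add(10, Z), Add(212, H)))
Pow(Add(Mul(-1, 26349), Function('q')(29, t)), Rational(1, 2)) = Pow(Add(Mul(-1, 26349), Add(2120, Mul(10, 29), Mul(212, Rational(377, 69)), Mul(29, Rational(377, 69)))), Rational(1, 2)) = Pow(Add(-26349, Add(2120, 290, Rational(79924, 69), Rational(10933, 69))), Rational(1, 2)) = Pow(Add(-26349, Rational(257147, 69)), Rational(1, 2)) = Pow(Rational(-1560934, 69), Rational(1, 2)) = Mul(Rational(1, 69), I, Pow(107704446, Rational(1, 2)))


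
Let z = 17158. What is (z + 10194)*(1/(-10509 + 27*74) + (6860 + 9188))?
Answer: 3735859982504/8511 ≈ 4.3894e+8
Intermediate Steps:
(z + 10194)*(1/(-10509 + 27*74) + (6860 + 9188)) = (17158 + 10194)*(1/(-10509 + 27*74) + (6860 + 9188)) = 27352*(1/(-10509 + 1998) + 16048) = 27352*(1/(-8511) + 16048) = 27352*(-1/8511 + 16048) = 27352*(136584527/8511) = 3735859982504/8511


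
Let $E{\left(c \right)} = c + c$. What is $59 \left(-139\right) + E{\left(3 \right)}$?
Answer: $-8195$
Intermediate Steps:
$E{\left(c \right)} = 2 c$
$59 \left(-139\right) + E{\left(3 \right)} = 59 \left(-139\right) + 2 \cdot 3 = -8201 + 6 = -8195$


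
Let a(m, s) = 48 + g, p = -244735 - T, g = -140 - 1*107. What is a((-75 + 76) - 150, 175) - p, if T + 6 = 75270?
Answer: 319800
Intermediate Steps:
T = 75264 (T = -6 + 75270 = 75264)
g = -247 (g = -140 - 107 = -247)
p = -319999 (p = -244735 - 1*75264 = -244735 - 75264 = -319999)
a(m, s) = -199 (a(m, s) = 48 - 247 = -199)
a((-75 + 76) - 150, 175) - p = -199 - 1*(-319999) = -199 + 319999 = 319800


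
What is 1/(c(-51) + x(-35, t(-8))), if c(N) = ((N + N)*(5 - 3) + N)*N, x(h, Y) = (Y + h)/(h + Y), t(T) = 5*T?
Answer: 1/13006 ≈ 7.6888e-5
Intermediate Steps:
x(h, Y) = 1 (x(h, Y) = (Y + h)/(Y + h) = 1)
c(N) = 5*N**2 (c(N) = ((2*N)*2 + N)*N = (4*N + N)*N = (5*N)*N = 5*N**2)
1/(c(-51) + x(-35, t(-8))) = 1/(5*(-51)**2 + 1) = 1/(5*2601 + 1) = 1/(13005 + 1) = 1/13006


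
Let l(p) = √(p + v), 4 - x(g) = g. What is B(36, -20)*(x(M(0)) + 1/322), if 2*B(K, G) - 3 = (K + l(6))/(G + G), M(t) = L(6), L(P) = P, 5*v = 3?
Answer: -1929/920 + 643*√165/128800 ≈ -2.0326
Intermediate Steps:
v = ⅗ (v = (⅕)*3 = ⅗ ≈ 0.60000)
M(t) = 6
x(g) = 4 - g
l(p) = √(⅗ + p) (l(p) = √(p + ⅗) = √(⅗ + p))
B(K, G) = 3/2 + (K + √165/5)/(4*G) (B(K, G) = 3/2 + ((K + √(15 + 25*6)/5)/(G + G))/2 = 3/2 + ((K + √(15 + 150)/5)/((2*G)))/2 = 3/2 + ((K + √165/5)*(1/(2*G)))/2 = 3/2 + ((K + √165/5)/(2*G))/2 = 3/2 + (K + √165/5)/(4*G))
B(36, -20)*(x(M(0)) + 1/322) = ((1/20)*(√165 + 5*36 + 30*(-20))/(-20))*((4 - 1*6) + 1/322) = ((1/20)*(-1/20)*(√165 + 180 - 600))*((4 - 6) + 1/322) = ((1/20)*(-1/20)*(-420 + √165))*(-2 + 1/322) = (21/20 - √165/400)*(-643/322) = -1929/920 + 643*√165/128800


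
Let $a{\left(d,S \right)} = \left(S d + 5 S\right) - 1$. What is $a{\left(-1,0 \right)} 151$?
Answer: $-151$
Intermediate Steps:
$a{\left(d,S \right)} = -1 + 5 S + S d$ ($a{\left(d,S \right)} = \left(5 S + S d\right) - 1 = -1 + 5 S + S d$)
$a{\left(-1,0 \right)} 151 = \left(-1 + 5 \cdot 0 + 0 \left(-1\right)\right) 151 = \left(-1 + 0 + 0\right) 151 = \left(-1\right) 151 = -151$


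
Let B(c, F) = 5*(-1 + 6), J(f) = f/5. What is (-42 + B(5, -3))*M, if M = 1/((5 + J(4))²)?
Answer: -425/841 ≈ -0.50535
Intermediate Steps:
J(f) = f/5 (J(f) = f*(⅕) = f/5)
B(c, F) = 25 (B(c, F) = 5*5 = 25)
M = 25/841 (M = 1/((5 + (⅕)*4)²) = 1/((5 + ⅘)²) = 1/((29/5)²) = 1/(841/25) = 25/841 ≈ 0.029727)
(-42 + B(5, -3))*M = (-42 + 25)*(25/841) = -17*25/841 = -425/841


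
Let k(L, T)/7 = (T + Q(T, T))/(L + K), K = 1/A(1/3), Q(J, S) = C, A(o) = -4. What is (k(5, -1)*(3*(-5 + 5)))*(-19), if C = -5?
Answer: 0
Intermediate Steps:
Q(J, S) = -5
K = -¼ (K = 1/(-4) = -¼ ≈ -0.25000)
k(L, T) = 7*(-5 + T)/(-¼ + L) (k(L, T) = 7*((T - 5)/(L - ¼)) = 7*((-5 + T)/(-¼ + L)) = 7*(-5 + T)/(-¼ + L))
(k(5, -1)*(3*(-5 + 5)))*(-19) = ((28*(-5 - 1)/(-1 + 4*5))*(3*(-5 + 5)))*(-19) = ((28*(-6)/(-1 + 20))*(3*0))*(-19) = ((28*(-6)/19)*0)*(-19) = ((28*(1/19)*(-6))*0)*(-19) = -168/19*0*(-19) = 0*(-19) = 0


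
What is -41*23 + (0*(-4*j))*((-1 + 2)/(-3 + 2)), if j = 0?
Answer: -943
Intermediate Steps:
-41*23 + (0*(-4*j))*((-1 + 2)/(-3 + 2)) = -41*23 + (0*(-4*0))*((-1 + 2)/(-3 + 2)) = -943 + (0*0)*(1/(-1)) = -943 + 0*(1*(-1)) = -943 + 0*(-1) = -943 + 0 = -943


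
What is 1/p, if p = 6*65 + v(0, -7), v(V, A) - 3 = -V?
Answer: 1/393 ≈ 0.0025445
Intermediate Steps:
v(V, A) = 3 - V
p = 393 (p = 6*65 + (3 - 1*0) = 390 + (3 + 0) = 390 + 3 = 393)
1/p = 1/393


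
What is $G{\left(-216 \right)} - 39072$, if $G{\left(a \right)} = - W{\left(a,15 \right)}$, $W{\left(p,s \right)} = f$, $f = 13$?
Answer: $-39085$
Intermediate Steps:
$W{\left(p,s \right)} = 13$
$G{\left(a \right)} = -13$ ($G{\left(a \right)} = \left(-1\right) 13 = -13$)
$G{\left(-216 \right)} - 39072 = -13 - 39072 = -39085$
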